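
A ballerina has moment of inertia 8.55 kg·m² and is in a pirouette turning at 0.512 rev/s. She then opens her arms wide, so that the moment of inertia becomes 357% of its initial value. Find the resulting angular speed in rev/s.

Angular momentum about the spin axis is conserved since the torque about it is zero.
I₂ = 3.57 × 8.55 = 30.52 kg·m².
ω₂ = I₁ω₁ / I₂ = (8.550)(0.512 rev/s) / (30.52) = 0.1434 rev/s.

ω₂ ≈ 0.143 rev/s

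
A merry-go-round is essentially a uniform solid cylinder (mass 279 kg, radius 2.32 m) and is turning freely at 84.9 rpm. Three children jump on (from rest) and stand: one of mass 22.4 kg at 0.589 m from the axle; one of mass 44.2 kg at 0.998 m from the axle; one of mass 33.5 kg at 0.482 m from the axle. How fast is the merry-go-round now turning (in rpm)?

ω_f ≈ 78.7 rpm

The added mass arrives with no angular momentum about the axle, and any external torque about the axle is negligible, so the system's angular momentum is conserved.
I_p = ½(279)(2.32)² = 750.8 kg·m².
Added inertia Σmr² = (22.4)(0.589)² + (44.2)(0.998)² + (33.5)(0.482)² = 59.58 kg·m²; I_f = 750.8 + 59.58 = 810.4 kg·m².
ω_f = I_p ω_i / I_f = (750.8)(84.9) / 810.4 = 78.66 rpm.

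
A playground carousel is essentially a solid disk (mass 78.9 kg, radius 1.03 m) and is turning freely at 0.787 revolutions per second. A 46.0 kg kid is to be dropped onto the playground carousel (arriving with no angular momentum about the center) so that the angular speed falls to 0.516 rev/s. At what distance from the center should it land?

r ≈ 0.691 m

No external torque acts about the center; L_before = L_after.
I_p = ½(78.9)(1.03)² = 41.85 kg·m².
I_p ω_i = (I_p + m r²) ω_f ⇒ m r² = I_p(ω_i/ω_f − 1) = 41.85(0.787/0.516 − 1) = 21.98 kg·m².
r = √(21.98/46.0) = 0.6913 m.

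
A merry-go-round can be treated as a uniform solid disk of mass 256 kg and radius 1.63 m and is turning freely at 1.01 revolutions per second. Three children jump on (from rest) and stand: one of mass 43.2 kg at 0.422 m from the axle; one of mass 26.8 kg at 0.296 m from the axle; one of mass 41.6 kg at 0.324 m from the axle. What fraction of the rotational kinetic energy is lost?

No external torque acts about the axle; L_before = L_after.
I_p = ½(256)(1.63)² = 340.1 kg·m².
Added inertia Σmr² = (43.2)(0.422)² + (26.8)(0.296)² + (41.6)(0.324)² = 14.41 kg·m²; I_f = 340.1 + 14.41 = 354.5 kg·m².
ω_f = I_p ω_i / I_f = (340.1)(1.01) / 354.5 = 0.9689 rev/s.
KE_i = ½(340.1)(6.346 rad/s)² = 6848 J; KE_f = ½(354.5)(6.088)² = 6570 J.
Fraction lost = 0.04065.

fraction ≈ 0.0406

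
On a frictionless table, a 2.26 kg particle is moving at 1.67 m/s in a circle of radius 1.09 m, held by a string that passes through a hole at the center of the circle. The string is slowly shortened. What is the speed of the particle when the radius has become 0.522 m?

The only horizontal force on the mass is along the cord (radial), so it exerts no torque about the hole and angular momentum m v r is conserved.
v₂ = v₁ r₁ / r₂ = (1.67)(1.09) / (0.522) = 3.487 m/s.

v₂ ≈ 3.49 m/s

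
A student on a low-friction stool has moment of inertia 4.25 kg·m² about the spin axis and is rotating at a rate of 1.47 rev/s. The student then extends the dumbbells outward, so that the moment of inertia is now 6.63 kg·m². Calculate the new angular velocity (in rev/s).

Angular momentum about the spin axis is conserved since the torque about it is zero.
ω₂ = I₁ω₁ / I₂ = (4.250)(1.47 rev/s) / (6.630) = 0.9423 rev/s.

ω₂ ≈ 0.942 rev/s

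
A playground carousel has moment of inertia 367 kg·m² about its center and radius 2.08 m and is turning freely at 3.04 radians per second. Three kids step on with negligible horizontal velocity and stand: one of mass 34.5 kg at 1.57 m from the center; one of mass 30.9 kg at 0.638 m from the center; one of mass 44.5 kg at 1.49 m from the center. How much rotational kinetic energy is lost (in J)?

energy lost ≈ 591 J

The added mass arrives with no angular momentum about the center, and any external torque about the center is negligible, so the system's angular momentum is conserved.
Added inertia Σmr² = (34.5)(1.57)² + (30.9)(0.638)² + (44.5)(1.49)² = 196.4 kg·m²; I_f = 367.0 + 196.4 = 563.4 kg·m².
ω_f = I_p ω_i / I_f = (367.0)(3.04) / 563.4 = 1.980 rad/s.
KE_i = ½(367.0)(3.040 rad/s)² = 1696 J; KE_f = ½(563.4)(1.980)² = 1105 J.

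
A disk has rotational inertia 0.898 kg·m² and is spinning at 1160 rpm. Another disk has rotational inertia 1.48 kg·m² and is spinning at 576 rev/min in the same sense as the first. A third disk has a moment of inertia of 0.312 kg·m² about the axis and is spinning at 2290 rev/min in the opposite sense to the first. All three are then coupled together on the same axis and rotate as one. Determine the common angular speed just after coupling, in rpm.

|ω_f| ≈ 439 rpm

No external torque acts about the common axis, so total angular momentum is conserved.
Taking A's sense as positive: L = (0.8980)(1160) + (1.480)(576) − (0.3120)(2290) = 1180 kg·m²·rpm.
Combined I = 0.8980 + 1.480 + 0.3120 = 2.690 kg·m².
ω_f = L / I = 1180 / 2.690 = 438.5 rpm.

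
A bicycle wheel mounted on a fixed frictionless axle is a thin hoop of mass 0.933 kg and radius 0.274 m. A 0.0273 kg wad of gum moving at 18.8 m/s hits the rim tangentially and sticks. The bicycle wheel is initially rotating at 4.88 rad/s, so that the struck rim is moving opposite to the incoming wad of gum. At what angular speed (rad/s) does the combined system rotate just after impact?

|ω_f| ≈ 2.79 rad/s

The axle reaction passes through the axle and exerts no torque about it; angular momentum about the axle is conserved through the impact.
I_p = (0.933)(0.274)² = 0.07005 kg·m². Taking the sense of the wad of gum's angular momentum as positive, L_{wad} = m v R = (0.0273)(18.8)(0.274) = 0.1406 kg·m²/s.
L_i = −I_p ω_p + m v R = −(0.07005)(4.88) + 0.1406 = -0.2012 kg·m²/s.
After sticking, I_f = I_p + m R² = 0.07005 + (0.0273)(0.274)² = 0.07210 kg·m².
ω_f = L_i / I_f = -0.2012 / 0.07210 = -2.791 rad/s.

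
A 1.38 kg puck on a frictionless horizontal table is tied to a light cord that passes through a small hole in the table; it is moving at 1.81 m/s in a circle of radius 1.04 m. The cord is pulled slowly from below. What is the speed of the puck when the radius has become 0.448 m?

The only horizontal force on the mass is along the cord (radial), so it exerts no torque about the hole and angular momentum m v r is conserved.
v₂ = v₁ r₁ / r₂ = (1.81)(1.04) / (0.448) = 4.202 m/s.

v₂ ≈ 4.20 m/s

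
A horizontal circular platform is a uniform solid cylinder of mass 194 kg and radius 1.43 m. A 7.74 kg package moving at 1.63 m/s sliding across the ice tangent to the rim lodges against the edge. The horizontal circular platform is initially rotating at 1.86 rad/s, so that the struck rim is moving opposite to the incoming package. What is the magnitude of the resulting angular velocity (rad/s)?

|ω_f| ≈ 1.64 rad/s

The axle reaction passes through the central axle and exerts no torque about it; angular momentum about the central axle is conserved through the impact.
I_p = ½(194)(1.43)² = 198.4 kg·m². Taking the sense of the package's angular momentum as positive, L_{package} = m v R = (7.74)(1.63)(1.43) = 18.04 kg·m²/s.
L_i = −I_p ω_p + m v R = −(198.4)(1.86) + 18.04 = -350.9 kg·m²/s.
After sticking, I_f = I_p + m R² = 198.4 + (7.74)(1.43)² = 214.2 kg·m².
ω_f = L_i / I_f = -350.9 / 214.2 = -1.638 rad/s.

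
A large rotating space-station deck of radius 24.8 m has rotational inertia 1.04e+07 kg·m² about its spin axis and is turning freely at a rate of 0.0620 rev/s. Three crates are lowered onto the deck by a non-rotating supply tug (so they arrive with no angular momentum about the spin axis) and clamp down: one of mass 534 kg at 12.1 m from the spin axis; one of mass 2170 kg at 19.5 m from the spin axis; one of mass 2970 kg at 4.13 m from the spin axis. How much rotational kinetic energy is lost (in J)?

energy lost ≈ 66300 J

The added mass arrives with no angular momentum about the spin axis, and any external torque about the spin axis is negligible, so the system's angular momentum is conserved.
Added inertia Σmr² = (534)(12.1)² + (2170)(19.5)² + (2970)(4.13)² = 9.540e+05 kg·m²; I_f = 1.040e+07 + 9.540e+05 = 1.135e+07 kg·m².
ω_f = I_p ω_i / I_f = (1.040e+07)(0.0620) / 1.135e+07 = 0.05679 rev/s.
KE_i = ½(1.040e+07)(0.3896 rad/s)² = 7.891e+05 J; KE_f = ½(1.135e+07)(0.3568)² = 7.228e+05 J.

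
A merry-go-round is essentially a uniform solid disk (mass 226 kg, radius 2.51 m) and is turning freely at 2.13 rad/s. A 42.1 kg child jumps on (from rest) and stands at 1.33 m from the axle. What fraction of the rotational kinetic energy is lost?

fraction ≈ 0.0947

No external torque acts about the axle; L_before = L_after.
I_p = ½(226)(2.51)² = 711.9 kg·m².
Added inertia Σmr² = (42.1)(1.33)² = 74.47 kg·m²; I_f = 711.9 + 74.47 = 786.4 kg·m².
ω_f = I_p ω_i / I_f = (711.9)(2.13) / 786.4 = 1.928 rad/s.
KE_i = ½(711.9)(2.130 rad/s)² = 1615 J; KE_f = ½(786.4)(1.928)² = 1462 J.
Fraction lost = 0.09470.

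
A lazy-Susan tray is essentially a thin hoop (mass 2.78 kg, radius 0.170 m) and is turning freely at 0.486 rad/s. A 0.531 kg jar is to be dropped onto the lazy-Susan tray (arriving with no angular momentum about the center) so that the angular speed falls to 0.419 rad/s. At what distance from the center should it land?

The added mass arrives with no angular momentum about the center, and any external torque about the center is negligible, so the system's angular momentum is conserved.
I_p = (2.78)(0.170)² = 0.08034 kg·m².
I_p ω_i = (I_p + m r²) ω_f ⇒ m r² = I_p(ω_i/ω_f − 1) = 0.08034(0.486/0.419 − 1) = 0.01285 kg·m².
r = √(0.01285/0.531) = 0.1555 m.

r ≈ 0.156 m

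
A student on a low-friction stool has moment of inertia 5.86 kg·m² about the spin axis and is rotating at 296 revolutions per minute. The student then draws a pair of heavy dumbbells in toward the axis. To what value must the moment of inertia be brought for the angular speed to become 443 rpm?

No external torque acts about the spin axis, so angular momentum is conserved.
I₂ = I₁ω₁ / ω₂ = (5.86)(296) / (443) = 3.915 kg·m².

I₂ ≈ 3.92 kg·m²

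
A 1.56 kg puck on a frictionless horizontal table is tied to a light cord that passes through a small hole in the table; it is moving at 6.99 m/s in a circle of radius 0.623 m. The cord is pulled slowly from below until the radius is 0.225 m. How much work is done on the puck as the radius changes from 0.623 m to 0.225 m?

W ≈ 254 J

The only horizontal force on the mass is along the cord (radial), so it exerts no torque about the hole and angular momentum m v r is conserved.
v₂ = v₁ r₁ / r₂ = (6.99)(0.623) / (0.225) = 19.35 m/s.
W = ΔKE = ½m(v₂² − v₁²) = 254.1 J.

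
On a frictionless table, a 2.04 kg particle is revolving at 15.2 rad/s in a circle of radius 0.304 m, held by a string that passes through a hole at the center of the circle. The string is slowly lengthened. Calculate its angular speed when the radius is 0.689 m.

No torque about the axis ⇒ m r₁² ω₁ = m r₂² ω₂.
ω₂ = ω₁ (r₁/r₂)² = (15.2)(0.304/0.689)² = 2.959 rad/s.

ω₂ ≈ 2.96 rad/s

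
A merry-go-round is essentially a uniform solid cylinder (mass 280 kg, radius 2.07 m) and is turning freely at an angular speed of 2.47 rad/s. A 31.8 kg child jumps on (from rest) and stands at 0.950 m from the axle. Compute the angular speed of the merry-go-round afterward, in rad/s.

The added mass arrives with no angular momentum about the axle, and any external torque about the axle is negligible, so the system's angular momentum is conserved.
I_p = ½(280)(2.07)² = 599.9 kg·m².
Added inertia Σmr² = (31.8)(0.950)² = 28.70 kg·m²; I_f = 599.9 + 28.70 = 628.6 kg·m².
ω_f = I_p ω_i / I_f = (599.9)(2.47) / 628.6 = 2.357 rad/s.

ω_f ≈ 2.36 rad/s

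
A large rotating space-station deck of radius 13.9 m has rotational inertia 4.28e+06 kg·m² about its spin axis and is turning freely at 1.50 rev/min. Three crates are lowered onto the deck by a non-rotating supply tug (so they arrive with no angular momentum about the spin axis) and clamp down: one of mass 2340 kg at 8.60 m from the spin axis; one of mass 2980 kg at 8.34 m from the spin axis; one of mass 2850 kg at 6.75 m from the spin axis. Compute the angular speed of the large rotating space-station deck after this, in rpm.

ω_f ≈ 1.34 rpm

The added mass arrives with no angular momentum about the spin axis, and any external torque about the spin axis is negligible, so the system's angular momentum is conserved.
Added inertia Σmr² = (2340)(8.60)² + (2980)(8.34)² + (2850)(6.75)² = 5.102e+05 kg·m²; I_f = 4.280e+06 + 5.102e+05 = 4.790e+06 kg·m².
ω_f = I_p ω_i / I_f = (4.280e+06)(1.50) / 4.790e+06 = 1.340 rpm.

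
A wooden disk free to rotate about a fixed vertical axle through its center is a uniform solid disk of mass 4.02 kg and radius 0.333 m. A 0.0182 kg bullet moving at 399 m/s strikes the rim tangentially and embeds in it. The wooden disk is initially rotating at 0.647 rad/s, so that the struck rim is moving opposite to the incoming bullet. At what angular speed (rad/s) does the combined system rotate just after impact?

About the axle the impulsive forces during the collision are internal, so angular momentum about that axis is conserved.
I_p = ½(4.02)(0.333)² = 0.2229 kg·m². Taking the sense of the bullet's angular momentum as positive, L_{bullet} = m v R = (0.0182)(399)(0.333) = 2.418 kg·m²/s.
L_i = −I_p ω_p + m v R = −(0.2229)(0.647) + 2.418 = 2.274 kg·m²/s.
After sticking, I_f = I_p + m R² = 0.2229 + (0.0182)(0.333)² = 0.2249 kg·m².
ω_f = L_i / I_f = 2.274 / 0.2249 = 10.11 rad/s.

|ω_f| ≈ 10.1 rad/s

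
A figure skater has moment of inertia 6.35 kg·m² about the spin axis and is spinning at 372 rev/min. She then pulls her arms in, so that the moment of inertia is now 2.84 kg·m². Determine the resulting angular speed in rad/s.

ω₂ ≈ 87.1 rad/s

No external torque acts about the spin axis, so angular momentum is conserved.
ω₂ = I₁ω₁ / I₂ = (6.350)(372 rpm) / (2.840) = 831.8 rpm = 87.10 rad/s.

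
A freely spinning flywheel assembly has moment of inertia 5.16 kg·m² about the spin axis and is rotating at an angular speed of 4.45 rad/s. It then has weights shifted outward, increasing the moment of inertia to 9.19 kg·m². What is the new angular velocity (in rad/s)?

ω₂ ≈ 2.50 rad/s

No external torque acts about the spin axis, so angular momentum is conserved.
ω₂ = I₁ω₁ / I₂ = (5.160)(4.45 rad/s) / (9.190) = 2.499 rad/s.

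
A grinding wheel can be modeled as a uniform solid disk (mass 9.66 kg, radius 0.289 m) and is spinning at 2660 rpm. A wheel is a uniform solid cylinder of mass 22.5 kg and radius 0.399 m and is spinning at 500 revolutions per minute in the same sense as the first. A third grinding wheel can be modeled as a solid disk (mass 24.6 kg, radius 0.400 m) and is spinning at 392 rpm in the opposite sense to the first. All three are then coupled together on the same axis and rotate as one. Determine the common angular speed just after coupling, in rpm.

The coupling torques are internal; angular momentum about the shared axis is conserved.
Moments of inertia: I_A = ½(9.66)(0.289)² = 0.4034 kg·m²; I_B = ½(22.5)(0.399)² = 1.791 kg·m²; I_C = ½(24.6)(0.400)² = 1.968 kg·m².
Taking A's sense as positive: L = (0.4034)(2660) + (1.791)(500) − (1.968)(392) = 1197 kg·m²·rpm.
Combined I = 0.4034 + 1.791 + 1.968 = 4.162 kg·m².
ω_f = L / I = 1197 / 4.162 = 287.6 rpm.

|ω_f| ≈ 288 rpm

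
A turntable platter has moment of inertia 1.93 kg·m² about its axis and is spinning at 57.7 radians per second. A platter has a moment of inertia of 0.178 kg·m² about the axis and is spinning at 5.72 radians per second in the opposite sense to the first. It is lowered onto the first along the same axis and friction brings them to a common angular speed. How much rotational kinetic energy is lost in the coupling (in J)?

ΔKE lost ≈ 328 J

The coupling torques are internal; angular momentum about the shared axis is conserved.
Taking A's sense as positive: L = (1.930)(57.7) − (0.1780)(5.72) = 110.3 kg·m²·rad/s.
Combined I = 1.930 + 0.1780 = 2.108 kg·m².
ω_f = L / I = 110.3 / 2.108 = 52.34 rad/s.
KE_i = ½ΣIω² = 3216 J; KE_f = ½(2.108)(52.34)² = 2888 J.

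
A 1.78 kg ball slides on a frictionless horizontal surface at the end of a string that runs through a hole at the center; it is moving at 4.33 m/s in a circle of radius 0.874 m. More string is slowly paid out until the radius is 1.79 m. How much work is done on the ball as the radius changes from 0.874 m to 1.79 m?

The only horizontal force on the mass is along the cord (radial), so it exerts no torque about the hole and angular momentum m v r is conserved.
v₂ = v₁ r₁ / r₂ = (4.33)(0.874) / (1.79) = 2.114 m/s.
W = ΔKE = ½m(v₂² − v₁²) = -12.71 J.

W ≈ -12.7 J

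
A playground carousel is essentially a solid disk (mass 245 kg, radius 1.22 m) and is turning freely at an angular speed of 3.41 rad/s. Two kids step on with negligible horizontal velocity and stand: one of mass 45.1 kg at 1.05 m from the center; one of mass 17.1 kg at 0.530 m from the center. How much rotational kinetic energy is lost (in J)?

No external torque acts about the center; L_before = L_after.
I_p = ½(245)(1.22)² = 182.3 kg·m².
Added inertia Σmr² = (45.1)(1.05)² + (17.1)(0.530)² = 54.53 kg·m²; I_f = 182.3 + 54.53 = 236.9 kg·m².
ω_f = I_p ω_i / I_f = (182.3)(3.41) / 236.9 = 2.625 rad/s.
KE_i = ½(182.3)(3.410 rad/s)² = 1060 J; KE_f = ½(236.9)(2.625)² = 816.0 J.

energy lost ≈ 244 J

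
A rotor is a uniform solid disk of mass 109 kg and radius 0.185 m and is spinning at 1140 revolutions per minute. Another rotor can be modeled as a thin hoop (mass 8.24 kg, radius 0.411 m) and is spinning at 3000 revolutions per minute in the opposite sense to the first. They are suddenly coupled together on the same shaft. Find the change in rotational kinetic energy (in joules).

The coupling torques are internal; angular momentum about the shared axis is conserved.
Moments of inertia: I_A = ½(109)(0.185)² = 1.865 kg·m²; I_B = (8.24)(0.411)² = 1.392 kg·m².
Taking A's sense as positive: L = (1.865)(1140) − (1.392)(3000) = -2049 kg·m²·rpm.
Combined I = 1.865 + 1.392 = 3.257 kg·m².
ω_f = L / I = -2049 / 3.257 = -629.2 rpm.
KE_i = ½ΣIω² = 81980 J; KE_f = ½(3.257)(65.89)² = 7070 J.

ΔKE ≈ -74900 J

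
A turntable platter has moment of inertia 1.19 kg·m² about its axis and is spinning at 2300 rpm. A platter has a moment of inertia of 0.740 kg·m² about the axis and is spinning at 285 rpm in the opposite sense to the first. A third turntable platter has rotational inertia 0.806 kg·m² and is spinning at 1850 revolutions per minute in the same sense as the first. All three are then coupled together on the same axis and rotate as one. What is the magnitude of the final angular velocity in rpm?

The coupling torques are internal; angular momentum about the shared axis is conserved.
Taking A's sense as positive: L = (1.190)(2300) − (0.7400)(285) + (0.8060)(1850) = 4017 kg·m²·rpm.
Combined I = 1.190 + 0.7400 + 0.8060 = 2.736 kg·m².
ω_f = L / I = 4017 / 2.736 = 1468 rpm.

|ω_f| ≈ 1470 rpm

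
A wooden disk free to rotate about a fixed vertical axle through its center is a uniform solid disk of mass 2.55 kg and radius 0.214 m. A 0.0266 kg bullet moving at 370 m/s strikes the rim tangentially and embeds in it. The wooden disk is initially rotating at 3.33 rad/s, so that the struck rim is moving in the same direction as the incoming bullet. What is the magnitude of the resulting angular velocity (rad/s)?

The axle reaction passes through the axle and exerts no torque about it; angular momentum about the axle is conserved through the impact.
I_p = ½(2.55)(0.214)² = 0.05839 kg·m². Taking the sense of the bullet's angular momentum as positive, L_{bullet} = m v R = (0.0266)(370)(0.214) = 2.106 kg·m²/s.
L_i = +I_p ω_p + m v R = +(0.05839)(3.33) + 2.106 = 2.301 kg·m²/s.
After sticking, I_f = I_p + m R² = 0.05839 + (0.0266)(0.214)² = 0.05961 kg·m².
ω_f = L_i / I_f = 2.301 / 0.05961 = 38.60 rad/s.

|ω_f| ≈ 38.6 rad/s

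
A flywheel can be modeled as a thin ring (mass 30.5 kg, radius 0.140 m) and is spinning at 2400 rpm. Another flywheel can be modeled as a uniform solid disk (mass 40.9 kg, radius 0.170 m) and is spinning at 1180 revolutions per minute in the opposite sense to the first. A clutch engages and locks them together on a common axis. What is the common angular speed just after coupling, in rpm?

|ω_f| ≈ 620 rpm

No external torque acts about the common axis, so total angular momentum is conserved.
Moments of inertia: I_A = (30.5)(0.140)² = 0.5978 kg·m²; I_B = ½(40.9)(0.170)² = 0.5910 kg·m².
Taking A's sense as positive: L = (0.5978)(2400) − (0.5910)(1180) = 737.3 kg·m²·rpm.
Combined I = 0.5978 + 0.5910 = 1.189 kg·m².
ω_f = L / I = 737.3 / 1.189 = 620.2 rpm.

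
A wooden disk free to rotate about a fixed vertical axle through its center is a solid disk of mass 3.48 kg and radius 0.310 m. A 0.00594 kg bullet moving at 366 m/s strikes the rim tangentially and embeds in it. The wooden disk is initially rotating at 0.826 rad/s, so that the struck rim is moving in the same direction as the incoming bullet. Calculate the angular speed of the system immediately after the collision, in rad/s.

About the axle the impulsive forces during the collision are internal, so angular momentum about that axis is conserved.
I_p = ½(3.48)(0.310)² = 0.1672 kg·m². Taking the sense of the bullet's angular momentum as positive, L_{bullet} = m v R = (0.00594)(366)(0.310) = 0.6740 kg·m²/s.
L_i = +I_p ω_p + m v R = +(0.1672)(0.826) + 0.6740 = 0.8121 kg·m²/s.
After sticking, I_f = I_p + m R² = 0.1672 + (0.00594)(0.310)² = 0.1678 kg·m².
ω_f = L_i / I_f = 0.8121 / 0.1678 = 4.840 rad/s.

|ω_f| ≈ 4.84 rad/s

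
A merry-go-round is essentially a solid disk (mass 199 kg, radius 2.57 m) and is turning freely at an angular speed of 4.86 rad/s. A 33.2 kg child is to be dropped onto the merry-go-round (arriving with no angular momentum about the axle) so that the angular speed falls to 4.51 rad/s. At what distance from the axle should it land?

r ≈ 1.24 m

The added mass arrives with no angular momentum about the axle, and any external torque about the axle is negligible, so the system's angular momentum is conserved.
I_p = ½(199)(2.57)² = 657.2 kg·m².
I_p ω_i = (I_p + m r²) ω_f ⇒ m r² = I_p(ω_i/ω_f − 1) = 657.2(4.86/4.51 − 1) = 51.00 kg·m².
r = √(51.00/33.2) = 1.239 m.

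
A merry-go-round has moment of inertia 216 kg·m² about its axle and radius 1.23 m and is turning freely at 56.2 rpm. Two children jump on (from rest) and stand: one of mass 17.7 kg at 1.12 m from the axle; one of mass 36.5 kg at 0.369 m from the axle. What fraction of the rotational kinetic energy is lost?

fraction ≈ 0.112

No external torque acts about the axle; L_before = L_after.
Added inertia Σmr² = (17.7)(1.12)² + (36.5)(0.369)² = 27.17 kg·m²; I_f = 216.0 + 27.17 = 243.2 kg·m².
ω_f = I_p ω_i / I_f = (216.0)(56.2) / 243.2 = 49.92 rpm.
KE_i = ½(216.0)(5.885 rad/s)² = 3741 J; KE_f = ½(243.2)(5.228)² = 3323 J.
Fraction lost = 0.1117.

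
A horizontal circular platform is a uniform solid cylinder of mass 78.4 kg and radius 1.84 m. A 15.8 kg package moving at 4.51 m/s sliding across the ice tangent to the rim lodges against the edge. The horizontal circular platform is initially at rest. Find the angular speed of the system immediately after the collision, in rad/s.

The axle reaction passes through the central axle and exerts no torque about it; angular momentum about the central axle is conserved through the impact.
I_p = ½(78.4)(1.84)² = 132.7 kg·m². Taking the sense of the package's angular momentum as positive, L_{package} = m v R = (15.8)(4.51)(1.84) = 131.1 kg·m²/s.
L_i = 0 + 131.1 = 131.1 kg·m²/s.
After sticking, I_f = I_p + m R² = 132.7 + (15.8)(1.84)² = 186.2 kg·m².
ω_f = L_i / I_f = 131.1 / 186.2 = 0.7041 rad/s.

|ω_f| ≈ 0.704 rad/s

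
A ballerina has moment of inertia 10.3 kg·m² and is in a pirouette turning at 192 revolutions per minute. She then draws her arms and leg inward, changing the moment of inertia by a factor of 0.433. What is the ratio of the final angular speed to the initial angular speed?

Angular momentum about the spin axis is conserved since the torque about it is zero.
I₂ = 0.433 × 10.3 = 4.460 kg·m².
ω₂/ω₁ = I₁/I₂ = 10.30 / 4.460 = 2.309.

ω₂/ω₁ ≈ 2.31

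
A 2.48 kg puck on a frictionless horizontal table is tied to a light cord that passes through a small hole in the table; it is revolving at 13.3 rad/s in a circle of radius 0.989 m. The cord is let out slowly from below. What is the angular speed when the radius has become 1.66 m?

ω₂ ≈ 4.72 rad/s

No torque about the axis ⇒ m r₁² ω₁ = m r₂² ω₂.
ω₂ = ω₁ (r₁/r₂)² = (13.3)(0.989/1.66)² = 4.721 rad/s.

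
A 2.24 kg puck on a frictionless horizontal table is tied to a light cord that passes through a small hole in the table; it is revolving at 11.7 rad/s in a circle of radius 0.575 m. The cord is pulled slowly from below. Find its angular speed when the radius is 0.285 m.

ω₂ ≈ 47.6 rad/s

The constraining force is radial, so m r² ω about the center is conserved.
ω₂ = ω₁ (r₁/r₂)² = (11.7)(0.575/0.285)² = 47.62 rad/s.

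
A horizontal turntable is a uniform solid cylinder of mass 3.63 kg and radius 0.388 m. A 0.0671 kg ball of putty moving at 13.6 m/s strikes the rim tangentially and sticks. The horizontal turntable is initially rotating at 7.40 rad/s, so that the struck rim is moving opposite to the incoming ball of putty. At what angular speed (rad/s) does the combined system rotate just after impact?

The axle reaction passes through the axle and exerts no torque about it; angular momentum about the axle is conserved through the impact.
I_p = ½(3.63)(0.388)² = 0.2732 kg·m². Taking the sense of the ball of putty's angular momentum as positive, L_{ball} = m v R = (0.0671)(13.6)(0.388) = 0.3541 kg·m²/s.
L_i = −I_p ω_p + m v R = −(0.2732)(7.40) + 0.3541 = -1.668 kg·m²/s.
After sticking, I_f = I_p + m R² = 0.2732 + (0.0671)(0.388)² = 0.2833 kg·m².
ω_f = L_i / I_f = -1.668 / 0.2833 = -5.887 rad/s.

|ω_f| ≈ 5.89 rad/s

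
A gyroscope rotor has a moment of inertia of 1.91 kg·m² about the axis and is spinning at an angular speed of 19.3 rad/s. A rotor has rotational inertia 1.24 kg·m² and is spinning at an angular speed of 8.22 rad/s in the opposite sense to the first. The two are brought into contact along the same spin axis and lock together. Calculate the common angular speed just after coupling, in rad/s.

The coupling torques are internal; angular momentum about the shared axis is conserved.
Taking A's sense as positive: L = (1.910)(19.3) − (1.240)(8.22) = 26.67 kg·m²·rad/s.
Combined I = 1.910 + 1.240 = 3.150 kg·m².
ω_f = L / I = 26.67 / 3.150 = 8.467 rad/s.

|ω_f| ≈ 8.47 rad/s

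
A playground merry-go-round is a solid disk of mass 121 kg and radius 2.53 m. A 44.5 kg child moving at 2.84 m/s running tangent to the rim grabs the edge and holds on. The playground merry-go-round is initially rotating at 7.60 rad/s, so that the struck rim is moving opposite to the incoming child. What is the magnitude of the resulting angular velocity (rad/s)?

The axle reaction passes through the axle and exerts no torque about it; angular momentum about the axle is conserved through the impact.
I_p = ½(121)(2.53)² = 387.3 kg·m². Taking the sense of the child's angular momentum as positive, L_{child} = m v R = (44.5)(2.84)(2.53) = 319.7 kg·m²/s.
L_i = −I_p ω_p + m v R = −(387.3)(7.60) + 319.7 = -2623 kg·m²/s.
After sticking, I_f = I_p + m R² = 387.3 + (44.5)(2.53)² = 672.1 kg·m².
ω_f = L_i / I_f = -2623 / 672.1 = -3.903 rad/s.

|ω_f| ≈ 3.90 rad/s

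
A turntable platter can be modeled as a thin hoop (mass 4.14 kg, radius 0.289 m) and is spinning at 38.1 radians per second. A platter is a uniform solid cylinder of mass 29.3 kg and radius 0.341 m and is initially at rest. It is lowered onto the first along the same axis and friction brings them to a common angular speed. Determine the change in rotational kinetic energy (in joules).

ΔKE ≈ -209 J

No external torque acts about the common axis, so total angular momentum is conserved.
Moments of inertia: I_A = (4.14)(0.289)² = 0.3458 kg·m²; I_B = ½(29.3)(0.341)² = 1.704 kg·m².
Taking A's sense as positive: L = (0.3458)(38.1) = 13.17 kg·m²·rad/s.
Combined I = 0.3458 + 1.704 = 2.049 kg·m².
ω_f = L / I = 13.17 / 2.049 = 6.429 rad/s.
KE_i = ½ΣIω² = 251.0 J; KE_f = ½(2.049)(6.429)² = 42.35 J.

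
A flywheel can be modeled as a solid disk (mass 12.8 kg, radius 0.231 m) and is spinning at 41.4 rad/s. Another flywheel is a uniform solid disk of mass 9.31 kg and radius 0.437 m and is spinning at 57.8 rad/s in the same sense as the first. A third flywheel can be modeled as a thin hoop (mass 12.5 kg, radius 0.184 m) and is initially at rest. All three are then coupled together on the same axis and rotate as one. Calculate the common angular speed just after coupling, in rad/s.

No external torque acts about the common axis, so total angular momentum is conserved.
Moments of inertia: I_A = ½(12.8)(0.231)² = 0.3415 kg·m²; I_B = ½(9.31)(0.437)² = 0.8890 kg·m²; I_C = (12.5)(0.184)² = 0.4232 kg·m².
Taking A's sense as positive: L = (0.3415)(41.4) + (0.8890)(57.8) = 65.52 kg·m²·rad/s.
Combined I = 0.3415 + 0.8890 + 0.4232 = 1.654 kg·m².
ω_f = L / I = 65.52 / 1.654 = 39.62 rad/s.

|ω_f| ≈ 39.6 rad/s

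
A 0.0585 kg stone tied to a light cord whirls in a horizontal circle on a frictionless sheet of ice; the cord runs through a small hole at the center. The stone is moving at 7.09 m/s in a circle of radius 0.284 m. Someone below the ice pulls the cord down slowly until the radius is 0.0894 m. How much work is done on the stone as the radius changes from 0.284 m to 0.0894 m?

Central (radial) force ⇒ zero torque about the center ⇒ m v r is constant.
v₂ = v₁ r₁ / r₂ = (7.09)(0.284) / (0.0894) = 22.52 m/s.
W = ΔKE = ½m(v₂² − v₁²) = 13.37 J.

W ≈ 13.4 J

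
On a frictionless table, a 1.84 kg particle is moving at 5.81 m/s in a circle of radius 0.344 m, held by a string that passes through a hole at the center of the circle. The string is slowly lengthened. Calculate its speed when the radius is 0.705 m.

Central (radial) force ⇒ zero torque about the center ⇒ m v r is constant.
v₂ = v₁ r₁ / r₂ = (5.81)(0.344) / (0.705) = 2.835 m/s.

v₂ ≈ 2.83 m/s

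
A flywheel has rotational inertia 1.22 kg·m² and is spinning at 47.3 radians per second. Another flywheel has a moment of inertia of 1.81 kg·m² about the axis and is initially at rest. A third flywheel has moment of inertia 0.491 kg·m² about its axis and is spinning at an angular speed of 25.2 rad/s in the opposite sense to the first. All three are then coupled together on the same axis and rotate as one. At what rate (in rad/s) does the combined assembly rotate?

No external torque acts about the common axis, so total angular momentum is conserved.
Taking A's sense as positive: L = (1.220)(47.3) − (0.4910)(25.2) = 45.33 kg·m²·rad/s.
Combined I = 1.220 + 1.810 + 0.4910 = 3.521 kg·m².
ω_f = L / I = 45.33 / 3.521 = 12.87 rad/s.

|ω_f| ≈ 12.9 rad/s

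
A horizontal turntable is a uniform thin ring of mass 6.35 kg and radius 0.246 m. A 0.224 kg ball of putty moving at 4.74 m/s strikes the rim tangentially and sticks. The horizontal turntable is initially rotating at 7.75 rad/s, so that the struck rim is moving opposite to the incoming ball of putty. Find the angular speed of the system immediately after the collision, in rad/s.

|ω_f| ≈ 6.83 rad/s

About the axle the impulsive forces during the collision are internal, so angular momentum about that axis is conserved.
I_p = (6.35)(0.246)² = 0.3843 kg·m². Taking the sense of the ball of putty's angular momentum as positive, L_{ball} = m v R = (0.224)(4.74)(0.246) = 0.2612 kg·m²/s.
L_i = −I_p ω_p + m v R = −(0.3843)(7.75) + 0.2612 = -2.717 kg·m²/s.
After sticking, I_f = I_p + m R² = 0.3843 + (0.224)(0.246)² = 0.3978 kg·m².
ω_f = L_i / I_f = -2.717 / 0.3978 = -6.829 rad/s.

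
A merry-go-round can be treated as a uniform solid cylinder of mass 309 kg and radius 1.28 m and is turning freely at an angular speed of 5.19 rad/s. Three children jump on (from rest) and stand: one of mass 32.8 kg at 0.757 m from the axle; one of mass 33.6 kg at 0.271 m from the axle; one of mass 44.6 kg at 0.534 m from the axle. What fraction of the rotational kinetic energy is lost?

The added mass arrives with no angular momentum about the axle, and any external torque about the axle is negligible, so the system's angular momentum is conserved.
I_p = ½(309)(1.28)² = 253.1 kg·m².
Added inertia Σmr² = (32.8)(0.757)² + (33.6)(0.271)² + (44.6)(0.534)² = 33.98 kg·m²; I_f = 253.1 + 33.98 = 287.1 kg·m².
ω_f = I_p ω_i / I_f = (253.1)(5.19) / 287.1 = 4.576 rad/s.
KE_i = ½(253.1)(5.190 rad/s)² = 3409 J; KE_f = ½(287.1)(4.576)² = 3006 J.
Fraction lost = 0.1184.

fraction ≈ 0.118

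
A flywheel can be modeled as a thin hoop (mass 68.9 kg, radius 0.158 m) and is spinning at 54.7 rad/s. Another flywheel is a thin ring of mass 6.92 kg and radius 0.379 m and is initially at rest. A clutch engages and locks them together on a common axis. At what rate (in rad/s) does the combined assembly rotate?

No external torque acts about the common axis, so total angular momentum is conserved.
Moments of inertia: I_A = (68.9)(0.158)² = 1.720 kg·m²; I_B = (6.92)(0.379)² = 0.9940 kg·m².
Taking A's sense as positive: L = (1.720)(54.7) = 94.09 kg·m²·rad/s.
Combined I = 1.720 + 0.9940 = 2.714 kg·m².
ω_f = L / I = 94.09 / 2.714 = 34.67 rad/s.

|ω_f| ≈ 34.7 rad/s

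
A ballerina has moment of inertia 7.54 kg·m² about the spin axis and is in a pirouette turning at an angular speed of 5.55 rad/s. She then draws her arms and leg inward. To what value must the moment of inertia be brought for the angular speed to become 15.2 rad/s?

Angular momentum about the spin axis is conserved since the torque about it is zero.
I₂ = I₁ω₁ / ω₂ = (7.54)(5.55) / (15.2) = 2.753 kg·m².

I₂ ≈ 2.75 kg·m²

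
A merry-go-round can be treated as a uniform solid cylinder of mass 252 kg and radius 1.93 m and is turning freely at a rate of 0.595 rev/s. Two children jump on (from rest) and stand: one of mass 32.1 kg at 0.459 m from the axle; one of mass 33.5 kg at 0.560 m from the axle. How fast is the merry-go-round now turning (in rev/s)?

The added mass arrives with no angular momentum about the axle, and any external torque about the axle is negligible, so the system's angular momentum is conserved.
I_p = ½(252)(1.93)² = 469.3 kg·m².
Added inertia Σmr² = (32.1)(0.459)² + (33.5)(0.560)² = 17.27 kg·m²; I_f = 469.3 + 17.27 = 486.6 kg·m².
ω_f = I_p ω_i / I_f = (469.3)(0.595) / 486.6 = 0.5739 rev/s.

ω_f ≈ 0.574 rev/s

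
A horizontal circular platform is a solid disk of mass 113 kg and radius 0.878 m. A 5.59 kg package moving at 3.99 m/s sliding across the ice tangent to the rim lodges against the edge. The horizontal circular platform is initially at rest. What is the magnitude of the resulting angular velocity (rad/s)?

About the central axle the impulsive forces during the collision are internal, so angular momentum about that axis is conserved.
I_p = ½(113)(0.878)² = 43.55 kg·m². Taking the sense of the package's angular momentum as positive, L_{package} = m v R = (5.59)(3.99)(0.878) = 19.58 kg·m²/s.
L_i = 0 + 19.58 = 19.58 kg·m²/s.
After sticking, I_f = I_p + m R² = 43.55 + (5.59)(0.878)² = 47.86 kg·m².
ω_f = L_i / I_f = 19.58 / 47.86 = 0.4091 rad/s.

|ω_f| ≈ 0.409 rad/s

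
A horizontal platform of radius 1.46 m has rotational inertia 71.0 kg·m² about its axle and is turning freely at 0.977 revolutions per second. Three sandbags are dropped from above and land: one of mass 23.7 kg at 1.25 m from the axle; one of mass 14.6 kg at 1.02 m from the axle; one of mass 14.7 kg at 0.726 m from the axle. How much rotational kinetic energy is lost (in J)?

energy lost ≈ 613 J

The added mass arrives with no angular momentum about the axle, and any external torque about the axle is negligible, so the system's angular momentum is conserved.
Added inertia Σmr² = (23.7)(1.25)² + (14.6)(1.02)² + (14.7)(0.726)² = 59.97 kg·m²; I_f = 71.00 + 59.97 = 131.0 kg·m².
ω_f = I_p ω_i / I_f = (71.00)(0.977) / 131.0 = 0.5296 rev/s.
KE_i = ½(71.00)(6.139 rad/s)² = 1338 J; KE_f = ½(131.0)(3.328)² = 725.2 J.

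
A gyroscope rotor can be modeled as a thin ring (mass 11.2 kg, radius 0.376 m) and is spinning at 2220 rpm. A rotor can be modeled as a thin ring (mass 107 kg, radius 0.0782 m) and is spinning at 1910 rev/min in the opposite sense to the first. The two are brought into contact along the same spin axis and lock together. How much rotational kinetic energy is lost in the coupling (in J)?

No external torque acts about the common axis, so total angular momentum is conserved.
Moments of inertia: I_A = (11.2)(0.376)² = 1.583 kg·m²; I_B = (107)(0.0782)² = 0.6543 kg·m².
Taking A's sense as positive: L = (1.583)(2220) − (0.6543)(1910) = 2265 kg·m²·rpm.
Combined I = 1.583 + 0.6543 = 2.238 kg·m².
ω_f = L / I = 2265 / 2.238 = 1012 rpm.
KE_i = ½ΣIω² = 55880 J; KE_f = ½(2.238)(106.0)² = 12570 J.

ΔKE lost ≈ 43300 J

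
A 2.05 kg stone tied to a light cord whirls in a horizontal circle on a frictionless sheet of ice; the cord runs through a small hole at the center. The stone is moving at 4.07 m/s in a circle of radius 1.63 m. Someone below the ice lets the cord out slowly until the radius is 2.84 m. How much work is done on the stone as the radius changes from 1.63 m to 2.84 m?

W ≈ -11.4 J

Central (radial) force ⇒ zero torque about the center ⇒ m v r is constant.
v₂ = v₁ r₁ / r₂ = (4.07)(1.63) / (2.84) = 2.336 m/s.
W = ΔKE = ½m(v₂² − v₁²) = -11.39 J.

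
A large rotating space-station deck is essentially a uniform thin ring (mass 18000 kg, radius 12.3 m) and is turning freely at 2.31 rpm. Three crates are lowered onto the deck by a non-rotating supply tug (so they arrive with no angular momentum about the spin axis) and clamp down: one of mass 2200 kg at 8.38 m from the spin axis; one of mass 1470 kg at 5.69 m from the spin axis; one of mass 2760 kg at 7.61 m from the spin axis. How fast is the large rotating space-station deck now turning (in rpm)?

ω_f ≈ 2.04 rpm

The added mass arrives with no angular momentum about the spin axis, and any external torque about the spin axis is negligible, so the system's angular momentum is conserved.
I_p = (18000)(12.3)² = 2.723e+06 kg·m².
Added inertia Σmr² = (2200)(8.38)² + (1470)(5.69)² + (2760)(7.61)² = 3.619e+05 kg·m²; I_f = 2.723e+06 + 3.619e+05 = 3.085e+06 kg·m².
ω_f = I_p ω_i / I_f = (2.723e+06)(2.31) / 3.085e+06 = 2.039 rpm.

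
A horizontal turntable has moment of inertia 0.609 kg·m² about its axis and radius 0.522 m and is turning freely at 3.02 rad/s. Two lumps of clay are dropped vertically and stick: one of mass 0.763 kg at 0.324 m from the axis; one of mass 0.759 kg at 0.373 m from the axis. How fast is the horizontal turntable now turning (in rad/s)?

ω_f ≈ 2.31 rad/s

No external torque acts about the axis; L_before = L_after.
Added inertia Σmr² = (0.763)(0.324)² + (0.759)(0.373)² = 0.1857 kg·m²; I_f = 0.6090 + 0.1857 = 0.7947 kg·m².
ω_f = I_p ω_i / I_f = (0.6090)(3.02) / 0.7947 = 2.314 rad/s.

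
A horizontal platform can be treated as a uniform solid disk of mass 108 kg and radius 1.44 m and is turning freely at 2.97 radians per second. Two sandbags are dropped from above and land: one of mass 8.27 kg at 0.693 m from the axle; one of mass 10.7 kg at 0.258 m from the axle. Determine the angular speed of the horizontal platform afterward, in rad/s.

No external torque acts about the axle; L_before = L_after.
I_p = ½(108)(1.44)² = 112.0 kg·m².
Added inertia Σmr² = (8.27)(0.693)² + (10.7)(0.258)² = 4.684 kg·m²; I_f = 112.0 + 4.684 = 116.7 kg·m².
ω_f = I_p ω_i / I_f = (112.0)(2.97) / 116.7 = 2.851 rad/s.

ω_f ≈ 2.85 rad/s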